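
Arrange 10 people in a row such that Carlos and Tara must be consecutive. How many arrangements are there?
Treat the 2 as one block: (10-2+1)! × 2! = 362880 × 2 = 725760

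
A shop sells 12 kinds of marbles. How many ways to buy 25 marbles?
C(25+12-1, 12-1) = C(36, 11) = 600805296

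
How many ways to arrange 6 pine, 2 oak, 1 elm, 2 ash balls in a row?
11! / (6! × 2! × 1! × 2!) = 13860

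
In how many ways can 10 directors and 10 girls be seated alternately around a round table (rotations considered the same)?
Fix one of the directors: (10-1)! ways for the remaining directors, × 10! ways for the girls = 362880 × 3628800 = 1316818944000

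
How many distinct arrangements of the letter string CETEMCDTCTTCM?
13! / (2! × 4! × 2! × 4! × 1!) = 2702700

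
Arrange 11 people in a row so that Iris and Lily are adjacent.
Treat as block: (11-1)! × 2! = 3628800 × 2 = 7257600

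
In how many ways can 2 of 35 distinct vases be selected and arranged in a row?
P(35,2) = 35!/(35-2)! = 1190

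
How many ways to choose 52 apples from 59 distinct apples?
C(59,52) = 59!/(52!×7!) = 341149446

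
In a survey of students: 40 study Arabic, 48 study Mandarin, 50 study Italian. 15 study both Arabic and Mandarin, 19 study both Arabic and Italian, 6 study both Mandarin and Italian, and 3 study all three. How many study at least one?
|A∪B∪C| = 40+48+50-15-19-6+3 = 101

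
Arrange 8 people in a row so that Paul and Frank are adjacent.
Treat as block: (8-1)! × 2! = 5040 × 2 = 10080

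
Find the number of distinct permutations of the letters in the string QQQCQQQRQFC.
11! / (2! × 1! × 1! × 7!) = 3960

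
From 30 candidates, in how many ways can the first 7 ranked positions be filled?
P(30,7) = 30!/(30-7)! = 10260432000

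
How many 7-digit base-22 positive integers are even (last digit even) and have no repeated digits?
Last∈{0,2,4,6,8,10,12,14,16,18,20}. Last=0: 39070080. Last nonzero: 10×20×P(20,5) = 372096000. Total = 411166080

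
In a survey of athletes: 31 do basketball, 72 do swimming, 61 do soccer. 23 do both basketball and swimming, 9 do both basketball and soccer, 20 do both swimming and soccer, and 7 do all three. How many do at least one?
|A∪B∪C| = 31+72+61-23-9-20+7 = 119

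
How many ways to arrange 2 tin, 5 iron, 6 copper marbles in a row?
13! / (2! × 5! × 6!) = 36036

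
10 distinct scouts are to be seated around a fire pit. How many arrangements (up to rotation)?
Circular: fix one position, arrange the rest. (10-1)! = 362880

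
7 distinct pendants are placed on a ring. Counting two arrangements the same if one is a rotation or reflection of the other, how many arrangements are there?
(7-1)!/2 = 720/2 = 360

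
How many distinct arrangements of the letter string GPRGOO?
6! / (1! × 2! × 2! × 1!) = 180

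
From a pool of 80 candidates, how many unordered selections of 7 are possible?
C(80,7) = 80!/(7!×73!) = 3176716400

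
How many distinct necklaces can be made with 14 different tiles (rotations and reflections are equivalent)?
(14-1)!/2 = 6227020800/2 = 3113510400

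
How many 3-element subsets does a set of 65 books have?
C(65,3) = 65!/(3!×62!) = 43680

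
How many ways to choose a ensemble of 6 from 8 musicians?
C(8,6) = 8!/(6!×2!) = 28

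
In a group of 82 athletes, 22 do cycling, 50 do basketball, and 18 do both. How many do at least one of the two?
|A∪B| = |A| + |B| - |A∩B| = 22 + 50 - 18 = 54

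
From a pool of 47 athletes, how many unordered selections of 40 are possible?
C(47,40) = 47!/(40!×7!) = 62891499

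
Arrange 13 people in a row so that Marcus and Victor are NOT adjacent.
Total - adjacent = 13! - (13-1)!×2 = 6227020800 - 958003200 = 5269017600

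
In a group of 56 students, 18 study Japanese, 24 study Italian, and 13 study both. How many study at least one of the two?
|A∪B| = |A| + |B| - |A∩B| = 18 + 24 - 13 = 29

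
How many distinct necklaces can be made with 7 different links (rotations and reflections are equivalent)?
(7-1)!/2 = 720/2 = 360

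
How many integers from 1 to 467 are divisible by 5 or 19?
⌊467/5⌋ + ⌊467/19⌋ - ⌊467/95⌋ = 93 + 24 - 4 = 113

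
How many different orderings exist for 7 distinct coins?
7! = 5040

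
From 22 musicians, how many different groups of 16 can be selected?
C(22,16) = 22!/(16!×6!) = 74613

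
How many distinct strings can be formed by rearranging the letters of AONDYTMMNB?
10! / (1! × 2! × 1! × 1! × 2! × 1! × 1! × 1!) = 907200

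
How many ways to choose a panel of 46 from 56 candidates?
C(56,46) = 56!/(46!×10!) = 35607051480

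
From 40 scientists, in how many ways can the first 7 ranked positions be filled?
P(40,7) = 40!/(40-7)! = 93963542400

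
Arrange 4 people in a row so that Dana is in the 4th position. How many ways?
Fix one position: (4-1)! = 6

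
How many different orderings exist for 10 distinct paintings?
10! = 3628800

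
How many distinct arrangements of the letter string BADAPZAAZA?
10! / (1! × 1! × 1! × 5! × 2!) = 15120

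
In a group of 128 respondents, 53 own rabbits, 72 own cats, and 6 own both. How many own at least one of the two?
|A∪B| = |A| + |B| - |A∩B| = 53 + 72 - 6 = 119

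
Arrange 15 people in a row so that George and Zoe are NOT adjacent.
Total - adjacent = 15! - (15-1)!×2 = 1307674368000 - 174356582400 = 1133317785600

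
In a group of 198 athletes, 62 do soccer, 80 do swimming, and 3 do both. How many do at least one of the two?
|A∪B| = |A| + |B| - |A∩B| = 62 + 80 - 3 = 139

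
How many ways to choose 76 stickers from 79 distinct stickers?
C(79,76) = 79!/(76!×3!) = 79079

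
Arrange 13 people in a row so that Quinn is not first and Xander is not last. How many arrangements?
By inclusion-exclusion: 13! - 2×(13-1)! + (13-2)! = 6227020800 - 958003200 + 39916800 = 5308934400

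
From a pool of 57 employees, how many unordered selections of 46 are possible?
C(57,46) = 57!/(46!×11!) = 184509266760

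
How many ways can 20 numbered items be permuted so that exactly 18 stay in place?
Choose the 18 fixed points C(20,18) = 190, derange the rest: !2 = Σ_{j=0}^{2} (-1)^j·2!/j! = 2 - 2 + 1 = 1. Product = 190 × 1 = 190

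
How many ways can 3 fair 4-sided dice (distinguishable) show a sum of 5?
Coefficient of x^5 in (x + x² + ... + x^4)^3. By inclusion-exclusion on dice exceeding 4: Σ_j (-1)^j C(3,j)·C(5-1-4j, 2) = C(3,0)·C(4,2) = 1·6 = 6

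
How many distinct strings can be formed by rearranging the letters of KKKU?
4! / (1! × 3!) = 4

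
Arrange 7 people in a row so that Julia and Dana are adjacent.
Treat as block: (7-1)! × 2! = 720 × 2 = 1440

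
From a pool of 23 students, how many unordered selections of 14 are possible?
C(23,14) = 23!/(14!×9!) = 817190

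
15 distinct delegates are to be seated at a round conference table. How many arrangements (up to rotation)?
Circular: fix one position, arrange the rest. (15-1)! = 87178291200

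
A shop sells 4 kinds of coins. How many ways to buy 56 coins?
C(56+4-1, 4-1) = C(59, 3) = 32509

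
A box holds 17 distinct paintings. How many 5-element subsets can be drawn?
C(17,5) = 17!/(5!×12!) = 6188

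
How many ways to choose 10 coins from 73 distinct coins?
C(73,10) = 73!/(10!×63!) = 621324937376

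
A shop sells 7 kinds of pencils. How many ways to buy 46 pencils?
C(46+7-1, 7-1) = C(52, 6) = 20358520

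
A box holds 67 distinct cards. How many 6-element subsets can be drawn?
C(67,6) = 67!/(6!×61!) = 99795696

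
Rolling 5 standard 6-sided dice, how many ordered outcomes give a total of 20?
Coefficient of x^20 in (x + x² + ... + x^6)^5. By inclusion-exclusion on dice exceeding 6: Σ_j (-1)^j C(5,j)·C(20-1-6j, 4) = C(5,0)·C(19,4) - C(5,1)·C(13,4) + C(5,2)·C(7,4) = 1·3876 - 5·715 + 10·35 = 651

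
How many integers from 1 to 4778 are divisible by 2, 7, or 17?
⌊4778/2⌋+⌊4778/7⌋+⌊4778/17⌋ - ⌊4778/14⌋-⌊4778/34⌋-⌊4778/119⌋ + ⌊4778/238⌋ = 2389+682+281 - 341-140-40 + 20 = 2851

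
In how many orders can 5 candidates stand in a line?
5! = 120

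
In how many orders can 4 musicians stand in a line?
4! = 24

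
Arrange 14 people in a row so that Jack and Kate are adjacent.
Treat as block: (14-1)! × 2! = 6227020800 × 2 = 12454041600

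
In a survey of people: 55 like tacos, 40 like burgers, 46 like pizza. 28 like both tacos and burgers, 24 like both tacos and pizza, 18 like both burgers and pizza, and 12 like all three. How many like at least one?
|A∪B∪C| = 55+40+46-28-24-18+12 = 83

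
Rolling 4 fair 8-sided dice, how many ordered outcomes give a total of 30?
Coefficient of x^30 in (x + x² + ... + x^8)^4. By inclusion-exclusion on dice exceeding 8: Σ_j (-1)^j C(4,j)·C(30-1-8j, 3) = C(4,0)·C(29,3) - C(4,1)·C(21,3) + C(4,2)·C(13,3) - C(4,3)·C(5,3) = 1·3654 - 4·1330 + 6·286 - 4·10 = 10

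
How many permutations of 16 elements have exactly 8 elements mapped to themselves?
Choose the 8 fixed points C(16,8) = 12870, derange the rest: !8 = Σ_{j=0}^{8} (-1)^j·8!/j! = 40320 - 40320 + 20160 - 6720 + 1680 - 336 + 56 - 8 + 1 = 14833. Product = 12870 × 14833 = 190900710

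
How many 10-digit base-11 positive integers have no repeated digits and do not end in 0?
Last digit: 10 nonzero choices. First digit: 9 (nonzero, ≠last). Middle 8: P(9,8) = 362880. Total = 32659200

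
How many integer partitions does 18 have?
Pentagonal recurrence p(n) = p(n-1) + p(n-2) - p(n-5) - p(n-7) + p(n-12) + p(n-15) - ... gives p(0..17) = 1, 1, 2, 3, 5, 7, 11, 15, 22, 30, 42, 56, 77, 101, 135, 176, 231, 297. p(18) = p(17) + p(16) - p(13) - p(11) + p(6) + p(3) = 297 + 231 - 101 - 56 + 11 + 3 = 385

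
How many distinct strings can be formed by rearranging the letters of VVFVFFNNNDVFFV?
14! / (5! × 3! × 1! × 5!) = 1009008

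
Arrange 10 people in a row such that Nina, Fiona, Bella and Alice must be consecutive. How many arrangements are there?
Treat the 4 as one block: (10-4+1)! × 4! = 5040 × 24 = 120960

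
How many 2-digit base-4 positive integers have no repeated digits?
First digit: 3 choices (nonzero). Then descending: 3 × 3 = 9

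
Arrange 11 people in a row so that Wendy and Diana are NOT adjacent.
Total - adjacent = 11! - (11-1)!×2 = 39916800 - 7257600 = 32659200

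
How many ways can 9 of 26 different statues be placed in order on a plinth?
P(26,9) = 26!/(26-9)! = 1133836704000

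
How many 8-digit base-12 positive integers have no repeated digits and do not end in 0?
Last digit: 11 nonzero choices. First digit: 10 (nonzero, ≠last). Middle 6: P(10,6) = 151200. Total = 16632000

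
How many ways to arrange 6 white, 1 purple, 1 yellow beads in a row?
8! / (6! × 1! × 1!) = 56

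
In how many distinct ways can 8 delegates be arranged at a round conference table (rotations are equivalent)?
Circular: fix one position, arrange the rest. (8-1)! = 5040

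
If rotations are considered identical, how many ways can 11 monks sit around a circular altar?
Circular: fix one position, arrange the rest. (11-1)! = 3628800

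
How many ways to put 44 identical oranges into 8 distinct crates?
C(44+8-1, 8-1) = C(51, 7) = 115775100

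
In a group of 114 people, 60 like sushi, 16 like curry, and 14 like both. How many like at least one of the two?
|A∪B| = |A| + |B| - |A∩B| = 60 + 16 - 14 = 62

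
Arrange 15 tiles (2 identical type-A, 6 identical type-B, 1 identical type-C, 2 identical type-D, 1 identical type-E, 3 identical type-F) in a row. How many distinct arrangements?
15! / (2! × 6! × 1! × 2! × 1! × 3!) = 75675600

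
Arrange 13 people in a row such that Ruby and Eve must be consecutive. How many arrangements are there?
Treat the 2 as one block: (13-2+1)! × 2! = 479001600 × 2 = 958003200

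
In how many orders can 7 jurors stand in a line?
7! = 5040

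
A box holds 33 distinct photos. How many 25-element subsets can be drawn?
C(33,25) = 33!/(25!×8!) = 13884156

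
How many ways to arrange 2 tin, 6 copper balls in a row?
8! / (2! × 6!) = 28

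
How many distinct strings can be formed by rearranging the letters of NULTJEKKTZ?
10! / (1! × 1! × 1! × 1! × 1! × 1! × 2! × 2!) = 907200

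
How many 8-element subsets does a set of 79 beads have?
C(79,8) = 79!/(8!×71!) = 26088783435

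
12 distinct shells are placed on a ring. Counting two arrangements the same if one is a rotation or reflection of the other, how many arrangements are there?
(12-1)!/2 = 39916800/2 = 19958400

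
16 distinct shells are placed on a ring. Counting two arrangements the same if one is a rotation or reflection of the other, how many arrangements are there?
(16-1)!/2 = 1307674368000/2 = 653837184000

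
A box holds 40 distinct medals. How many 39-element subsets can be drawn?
C(40,39) = 40!/(39!×1!) = 40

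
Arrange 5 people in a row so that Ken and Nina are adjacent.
Treat as block: (5-1)! × 2! = 24 × 2 = 48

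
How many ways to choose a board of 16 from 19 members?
C(19,16) = 19!/(16!×3!) = 969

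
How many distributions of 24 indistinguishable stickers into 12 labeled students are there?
C(24+12-1, 12-1) = C(35, 11) = 417225900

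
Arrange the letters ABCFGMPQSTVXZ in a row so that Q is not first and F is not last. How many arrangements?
By inclusion-exclusion: 13! - 2×(13-1)! + (13-2)! = 6227020800 - 958003200 + 39916800 = 5308934400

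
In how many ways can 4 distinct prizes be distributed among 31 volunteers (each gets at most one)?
P(31,4) = 31!/(31-4)! = 755160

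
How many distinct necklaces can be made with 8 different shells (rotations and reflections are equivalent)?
(8-1)!/2 = 5040/2 = 2520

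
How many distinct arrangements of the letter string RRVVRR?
6! / (4! × 2!) = 15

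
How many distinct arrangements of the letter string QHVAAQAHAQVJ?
12! / (3! × 1! × 2! × 2! × 4!) = 831600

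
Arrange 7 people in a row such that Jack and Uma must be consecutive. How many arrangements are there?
Treat the 2 as one block: (7-2+1)! × 2! = 720 × 2 = 1440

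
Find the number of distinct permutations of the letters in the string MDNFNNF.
7! / (2! × 3! × 1! × 1!) = 420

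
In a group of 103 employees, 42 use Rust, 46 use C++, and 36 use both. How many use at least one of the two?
|A∪B| = |A| + |B| - |A∩B| = 42 + 46 - 36 = 52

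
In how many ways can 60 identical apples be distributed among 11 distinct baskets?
C(60+11-1, 11-1) = C(70, 10) = 396704524216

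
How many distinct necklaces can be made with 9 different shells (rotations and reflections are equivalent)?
(9-1)!/2 = 40320/2 = 20160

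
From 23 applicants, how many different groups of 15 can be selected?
C(23,15) = 23!/(15!×8!) = 490314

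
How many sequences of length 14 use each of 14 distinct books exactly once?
14! = 87178291200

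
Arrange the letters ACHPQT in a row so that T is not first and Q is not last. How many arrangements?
By inclusion-exclusion: 6! - 2×(6-1)! + (6-2)! = 720 - 240 + 24 = 504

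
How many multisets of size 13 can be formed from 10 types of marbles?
C(13+10-1, 10-1) = C(22, 9) = 497420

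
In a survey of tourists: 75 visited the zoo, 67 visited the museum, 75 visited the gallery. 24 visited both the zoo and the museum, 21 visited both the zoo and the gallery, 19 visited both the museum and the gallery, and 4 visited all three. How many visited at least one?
|A∪B∪C| = 75+67+75-24-21-19+4 = 157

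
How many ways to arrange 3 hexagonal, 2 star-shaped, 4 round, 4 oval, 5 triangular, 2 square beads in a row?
20! / (3! × 2! × 4! × 4! × 5! × 2!) = 1466593128000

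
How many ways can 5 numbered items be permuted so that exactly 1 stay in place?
Choose the 1 fixed point C(5,1) = 5, derange the rest: !4 = Σ_{j=0}^{4} (-1)^j·4!/j! = 24 - 24 + 12 - 4 + 1 = 9. Product = 5 × 9 = 45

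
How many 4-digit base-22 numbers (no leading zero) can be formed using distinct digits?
First digit: 21 choices (nonzero). Then descending: 21 × 21 × 20 × 19 = 167580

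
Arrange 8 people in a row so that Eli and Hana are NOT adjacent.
Total - adjacent = 8! - (8-1)!×2 = 40320 - 10080 = 30240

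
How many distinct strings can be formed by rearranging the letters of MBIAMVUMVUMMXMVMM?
17! / (1! × 2! × 1! × 8! × 1! × 3! × 1!) = 735134400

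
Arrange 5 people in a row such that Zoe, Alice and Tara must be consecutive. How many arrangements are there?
Treat the 3 as one block: (5-3+1)! × 3! = 6 × 6 = 36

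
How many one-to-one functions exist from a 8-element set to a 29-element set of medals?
P(29,8) = 29!/(29-8)! = 173059286400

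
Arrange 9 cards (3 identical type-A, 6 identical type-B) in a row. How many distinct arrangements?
9! / (3! × 6!) = 84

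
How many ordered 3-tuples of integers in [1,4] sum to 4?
Coefficient of x^4 in (x + x² + ... + x^4)^3. By inclusion-exclusion on dice exceeding 4: Σ_j (-1)^j C(3,j)·C(4-1-4j, 2) = C(3,0)·C(3,2) = 1·3 = 3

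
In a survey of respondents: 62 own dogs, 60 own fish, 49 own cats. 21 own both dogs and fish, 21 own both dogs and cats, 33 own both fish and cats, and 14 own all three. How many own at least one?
|A∪B∪C| = 62+60+49-21-21-33+14 = 110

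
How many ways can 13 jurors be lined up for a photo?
13! = 6227020800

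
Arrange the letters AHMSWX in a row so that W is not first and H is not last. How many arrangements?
By inclusion-exclusion: 6! - 2×(6-1)! + (6-2)! = 720 - 240 + 24 = 504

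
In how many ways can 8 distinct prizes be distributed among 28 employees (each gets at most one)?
P(28,8) = 28!/(28-8)! = 125318793600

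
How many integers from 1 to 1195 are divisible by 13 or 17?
⌊1195/13⌋ + ⌊1195/17⌋ - ⌊1195/221⌋ = 91 + 70 - 5 = 156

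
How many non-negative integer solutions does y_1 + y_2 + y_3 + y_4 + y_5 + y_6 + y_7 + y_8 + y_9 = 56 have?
C(56+9-1, 9-1) = C(64, 8) = 4426165368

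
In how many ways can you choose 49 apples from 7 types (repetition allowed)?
C(49+7-1, 7-1) = C(55, 6) = 28989675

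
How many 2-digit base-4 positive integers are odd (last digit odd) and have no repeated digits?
Last∈{1,3}. Last=0: 0. Last nonzero: 2×2×P(2,0) = 4. Total = 4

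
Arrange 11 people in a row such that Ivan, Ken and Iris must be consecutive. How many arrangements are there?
Treat the 3 as one block: (11-3+1)! × 3! = 362880 × 6 = 2177280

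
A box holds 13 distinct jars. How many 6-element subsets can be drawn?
C(13,6) = 13!/(6!×7!) = 1716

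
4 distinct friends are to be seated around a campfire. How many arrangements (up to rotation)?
Circular: fix one position, arrange the rest. (4-1)! = 6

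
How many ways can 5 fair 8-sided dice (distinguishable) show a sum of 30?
Coefficient of x^30 in (x + x² + ... + x^8)^5. By inclusion-exclusion on dice exceeding 8: Σ_j (-1)^j C(5,j)·C(30-1-8j, 4) = C(5,0)·C(29,4) - C(5,1)·C(21,4) + C(5,2)·C(13,4) - C(5,3)·C(5,4) = 1·23751 - 5·5985 + 10·715 - 10·5 = 926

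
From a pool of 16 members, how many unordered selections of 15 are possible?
C(16,15) = 16!/(15!×1!) = 16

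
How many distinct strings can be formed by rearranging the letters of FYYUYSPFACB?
11! / (3! × 1! × 1! × 1! × 1! × 2! × 1! × 1!) = 3326400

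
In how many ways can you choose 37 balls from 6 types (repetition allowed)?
C(37+6-1, 6-1) = C(42, 5) = 850668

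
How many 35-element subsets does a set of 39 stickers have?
C(39,35) = 39!/(35!×4!) = 82251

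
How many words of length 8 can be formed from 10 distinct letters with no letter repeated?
P(10,8) = 10!/(10-8)! = 1814400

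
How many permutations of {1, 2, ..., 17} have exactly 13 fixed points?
Choose the 13 fixed points C(17,13) = 2380, derange the rest: !4 = Σ_{j=0}^{4} (-1)^j·4!/j! = 24 - 24 + 12 - 4 + 1 = 9. Product = 2380 × 9 = 21420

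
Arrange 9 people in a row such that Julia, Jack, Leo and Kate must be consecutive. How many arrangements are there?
Treat the 4 as one block: (9-4+1)! × 4! = 720 × 24 = 17280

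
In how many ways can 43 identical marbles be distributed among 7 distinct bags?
C(43+7-1, 7-1) = C(49, 6) = 13983816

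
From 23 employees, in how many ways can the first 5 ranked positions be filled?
P(23,5) = 23!/(23-5)! = 4037880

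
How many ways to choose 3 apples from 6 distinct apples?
C(6,3) = 6!/(3!×3!) = 20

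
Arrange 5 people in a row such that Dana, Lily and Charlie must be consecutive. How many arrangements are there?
Treat the 3 as one block: (5-3+1)! × 3! = 6 × 6 = 36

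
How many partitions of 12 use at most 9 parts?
By conjugation, equals partitions of 12 into parts ≤ 9. Let r_j(i) = number of partitions of i into parts ≤ j, for i = 0..12. r_1(i) = 1 for all i; r_j(i) = r_{j-1}(i) + r_j(i-j). Rows j = 2..9: ≤2: 1 1 2 2 3 3 4 4 5 5 6 6 7; ≤3: 1 1 2 3 4 5 7 8 10 12 14 16 19; ≤4: 1 1 2 3 5 6 9 11 15 18 23 27 34; ≤5: 1 1 2 3 5 7 10 13 18 23 30 37 47; ≤6: 1 1 2 3 5 7 11 14 20 26 35 44 58; ≤7: 1 1 2 3 5 7 11 15 21 28 38 49 65; ≤8: 1 1 2 3 5 7 11 15 22 29 40 52 70; ≤9: 1 1 2 3 5 7 11 15 22 30 41 54 73. r_9(12) = 73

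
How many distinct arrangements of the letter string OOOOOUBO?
8! / (1! × 6! × 1!) = 56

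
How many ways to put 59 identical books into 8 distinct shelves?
C(59+8-1, 8-1) = C(66, 7) = 778789440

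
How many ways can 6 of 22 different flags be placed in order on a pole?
P(22,6) = 22!/(22-6)! = 53721360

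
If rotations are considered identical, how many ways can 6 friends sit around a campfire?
Circular: fix one position, arrange the rest. (6-1)! = 120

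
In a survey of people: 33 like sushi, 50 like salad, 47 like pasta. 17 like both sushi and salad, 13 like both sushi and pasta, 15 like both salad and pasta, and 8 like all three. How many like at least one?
|A∪B∪C| = 33+50+47-17-13-15+8 = 93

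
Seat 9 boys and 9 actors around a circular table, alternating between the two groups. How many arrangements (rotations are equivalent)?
Fix one of the boys: (9-1)! ways for the remaining boys, × 9! ways for the actors = 40320 × 362880 = 14631321600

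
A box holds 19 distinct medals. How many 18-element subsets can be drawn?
C(19,18) = 19!/(18!×1!) = 19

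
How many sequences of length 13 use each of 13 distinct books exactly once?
13! = 6227020800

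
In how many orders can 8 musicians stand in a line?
8! = 40320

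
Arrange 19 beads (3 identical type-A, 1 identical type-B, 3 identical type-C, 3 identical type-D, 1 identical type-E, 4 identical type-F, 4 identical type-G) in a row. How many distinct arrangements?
19! / (3! × 1! × 3! × 3! × 1! × 4! × 4!) = 977728752000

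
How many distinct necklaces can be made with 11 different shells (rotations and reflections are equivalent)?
(11-1)!/2 = 3628800/2 = 1814400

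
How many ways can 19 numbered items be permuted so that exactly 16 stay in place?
Choose the 16 fixed points C(19,16) = 969, derange the rest: !3 = Σ_{j=0}^{3} (-1)^j·3!/j! = 6 - 6 + 3 - 1 = 2. Product = 969 × 2 = 1938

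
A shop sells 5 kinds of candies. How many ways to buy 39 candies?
C(39+5-1, 5-1) = C(43, 4) = 123410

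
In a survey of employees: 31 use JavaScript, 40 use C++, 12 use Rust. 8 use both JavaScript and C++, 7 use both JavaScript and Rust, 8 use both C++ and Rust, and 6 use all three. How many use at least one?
|A∪B∪C| = 31+40+12-8-7-8+6 = 66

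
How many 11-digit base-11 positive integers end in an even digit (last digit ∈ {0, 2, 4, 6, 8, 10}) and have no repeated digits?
Last∈{0,2,4,6,8,10}. Last=0: 3628800. Last nonzero: 5×9×P(9,9) = 16329600. Total = 19958400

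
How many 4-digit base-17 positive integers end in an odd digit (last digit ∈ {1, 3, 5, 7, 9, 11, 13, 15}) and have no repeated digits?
Last∈{1,3,5,7,9,11,13,15}. Last=0: 0. Last nonzero: 8×15×P(15,2) = 25200. Total = 25200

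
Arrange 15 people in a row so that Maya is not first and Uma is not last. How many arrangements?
By inclusion-exclusion: 15! - 2×(15-1)! + (15-2)! = 1307674368000 - 174356582400 + 6227020800 = 1139544806400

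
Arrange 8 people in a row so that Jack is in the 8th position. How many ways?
Fix one position: (8-1)! = 5040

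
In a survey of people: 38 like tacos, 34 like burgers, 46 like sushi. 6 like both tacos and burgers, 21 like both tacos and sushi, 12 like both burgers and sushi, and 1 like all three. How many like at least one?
|A∪B∪C| = 38+34+46-6-21-12+1 = 80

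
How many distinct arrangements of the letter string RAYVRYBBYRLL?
12! / (1! × 2! × 1! × 3! × 2! × 3!) = 3326400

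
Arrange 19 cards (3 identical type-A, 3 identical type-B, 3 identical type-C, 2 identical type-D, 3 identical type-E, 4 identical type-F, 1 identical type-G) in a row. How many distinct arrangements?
19! / (3! × 3! × 3! × 2! × 3! × 4! × 1!) = 1955457504000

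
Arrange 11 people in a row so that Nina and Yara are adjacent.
Treat as block: (11-1)! × 2! = 3628800 × 2 = 7257600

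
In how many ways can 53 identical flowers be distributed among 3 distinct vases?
C(53+3-1, 3-1) = C(55, 2) = 1485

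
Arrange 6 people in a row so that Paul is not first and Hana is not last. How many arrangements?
By inclusion-exclusion: 6! - 2×(6-1)! + (6-2)! = 720 - 240 + 24 = 504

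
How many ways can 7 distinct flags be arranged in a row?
7! = 5040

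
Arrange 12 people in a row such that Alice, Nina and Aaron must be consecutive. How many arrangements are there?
Treat the 3 as one block: (12-3+1)! × 3! = 3628800 × 6 = 21772800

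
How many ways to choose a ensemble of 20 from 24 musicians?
C(24,20) = 24!/(20!×4!) = 10626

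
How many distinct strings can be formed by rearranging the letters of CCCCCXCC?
8! / (1! × 7!) = 8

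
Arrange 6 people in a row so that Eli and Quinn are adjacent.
Treat as block: (6-1)! × 2! = 120 × 2 = 240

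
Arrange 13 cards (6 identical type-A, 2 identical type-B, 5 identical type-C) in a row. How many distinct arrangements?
13! / (6! × 2! × 5!) = 36036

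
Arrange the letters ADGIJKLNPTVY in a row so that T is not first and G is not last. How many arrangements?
By inclusion-exclusion: 12! - 2×(12-1)! + (12-2)! = 479001600 - 79833600 + 3628800 = 402796800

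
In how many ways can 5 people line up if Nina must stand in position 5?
Fix one position: (5-1)! = 24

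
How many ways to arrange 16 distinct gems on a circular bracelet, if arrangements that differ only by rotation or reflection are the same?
(16-1)!/2 = 1307674368000/2 = 653837184000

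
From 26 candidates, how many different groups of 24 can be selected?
C(26,24) = 26!/(24!×2!) = 325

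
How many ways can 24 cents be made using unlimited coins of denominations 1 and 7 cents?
Coefficient of x^24 in 1/(1-x^1) · 1/(1-x^7). Use j coins of 7 for j = 0..⌊24/7⌋ = 3, the rest in 1s: 3 + 1 = 4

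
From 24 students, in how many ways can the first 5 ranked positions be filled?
P(24,5) = 24!/(24-5)! = 5100480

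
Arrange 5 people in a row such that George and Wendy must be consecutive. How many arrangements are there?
Treat the 2 as one block: (5-2+1)! × 2! = 24 × 2 = 48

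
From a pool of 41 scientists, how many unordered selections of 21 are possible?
C(41,21) = 41!/(21!×20!) = 269128937220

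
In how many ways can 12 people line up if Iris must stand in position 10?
Fix one position: (12-1)! = 39916800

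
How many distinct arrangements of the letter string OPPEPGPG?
8! / (1! × 4! × 1! × 2!) = 840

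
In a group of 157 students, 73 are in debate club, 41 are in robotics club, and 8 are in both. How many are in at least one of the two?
|A∪B| = |A| + |B| - |A∩B| = 73 + 41 - 8 = 106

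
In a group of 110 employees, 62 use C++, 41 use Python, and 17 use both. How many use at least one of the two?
|A∪B| = |A| + |B| - |A∩B| = 62 + 41 - 17 = 86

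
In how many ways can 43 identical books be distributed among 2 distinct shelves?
C(43+2-1, 2-1) = C(44, 1) = 44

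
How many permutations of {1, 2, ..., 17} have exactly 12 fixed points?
Choose the 12 fixed points C(17,12) = 6188, derange the rest: !5 = Σ_{j=0}^{5} (-1)^j·5!/j! = 120 - 120 + 60 - 20 + 5 - 1 = 44. Product = 6188 × 44 = 272272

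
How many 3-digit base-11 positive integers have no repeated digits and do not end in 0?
Last digit: 10 nonzero choices. First digit: 9 (nonzero, ≠last). Middle 1: P(9,1) = 9. Total = 810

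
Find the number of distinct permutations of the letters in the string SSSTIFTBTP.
10! / (1! × 3! × 1! × 1! × 3! × 1!) = 100800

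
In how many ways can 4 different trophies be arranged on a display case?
4! = 24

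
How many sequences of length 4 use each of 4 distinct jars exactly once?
4! = 24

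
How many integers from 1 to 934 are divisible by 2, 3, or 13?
⌊934/2⌋+⌊934/3⌋+⌊934/13⌋ - ⌊934/6⌋-⌊934/26⌋-⌊934/39⌋ + ⌊934/78⌋ = 467+311+71 - 155-35-23 + 11 = 647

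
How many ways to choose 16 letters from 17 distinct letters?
C(17,16) = 17!/(16!×1!) = 17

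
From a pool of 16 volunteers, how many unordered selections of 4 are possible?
C(16,4) = 16!/(4!×12!) = 1820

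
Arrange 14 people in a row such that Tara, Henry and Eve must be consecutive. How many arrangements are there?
Treat the 3 as one block: (14-3+1)! × 3! = 479001600 × 6 = 2874009600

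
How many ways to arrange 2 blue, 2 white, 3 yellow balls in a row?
7! / (2! × 2! × 3!) = 210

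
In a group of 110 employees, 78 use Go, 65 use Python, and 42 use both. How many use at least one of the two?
|A∪B| = |A| + |B| - |A∩B| = 78 + 65 - 42 = 101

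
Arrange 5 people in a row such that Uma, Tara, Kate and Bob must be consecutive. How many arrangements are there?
Treat the 4 as one block: (5-4+1)! × 4! = 2 × 24 = 48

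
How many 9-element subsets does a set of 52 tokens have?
C(52,9) = 52!/(9!×43!) = 3679075400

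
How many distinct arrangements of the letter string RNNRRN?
6! / (3! × 3!) = 20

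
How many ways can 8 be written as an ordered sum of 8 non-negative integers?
C(8+8-1, 8-1) = C(15, 7) = 6435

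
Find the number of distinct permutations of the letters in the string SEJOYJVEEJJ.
11! / (1! × 3! × 1! × 4! × 1! × 1!) = 277200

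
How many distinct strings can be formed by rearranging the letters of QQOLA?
5! / (2! × 1! × 1! × 1!) = 60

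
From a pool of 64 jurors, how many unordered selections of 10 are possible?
C(64,10) = 64!/(10!×54!) = 151473214816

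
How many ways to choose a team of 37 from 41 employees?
C(41,37) = 41!/(37!×4!) = 101270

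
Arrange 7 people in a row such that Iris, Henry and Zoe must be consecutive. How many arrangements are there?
Treat the 3 as one block: (7-3+1)! × 3! = 120 × 6 = 720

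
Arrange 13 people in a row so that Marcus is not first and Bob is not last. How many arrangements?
By inclusion-exclusion: 13! - 2×(13-1)! + (13-2)! = 6227020800 - 958003200 + 39916800 = 5308934400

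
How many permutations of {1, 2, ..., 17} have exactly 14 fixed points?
Choose the 14 fixed points C(17,14) = 680, derange the rest: !3 = Σ_{j=0}^{3} (-1)^j·3!/j! = 6 - 6 + 3 - 1 = 2. Product = 680 × 2 = 1360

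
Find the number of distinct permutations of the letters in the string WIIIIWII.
8! / (2! × 6!) = 28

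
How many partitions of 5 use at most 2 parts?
By conjugation, equals partitions of 5 into parts ≤ 2. Let r_j(i) = number of partitions of i into parts ≤ j, for i = 0..5. r_1(i) = 1 for all i; r_j(i) = r_{j-1}(i) + r_j(i-j). Rows j = 2..2: ≤2: 1 1 2 2 3 3. r_2(5) = 3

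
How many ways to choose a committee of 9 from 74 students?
C(74,9) = 74!/(9!×65!) = 110524147514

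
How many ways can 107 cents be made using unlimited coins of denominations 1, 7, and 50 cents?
Coefficient of x^107 in 1/(1-x^1) · 1/(1-x^7) · 1/(1-x^50). Case on j = number of 50-cent coins (j = 0..2); remainder r = 107 - 50j is made from {1,7} in ⌊r/7⌋+1 ways. r = 107, 57, 7 → 16 + 9 + 2 = 27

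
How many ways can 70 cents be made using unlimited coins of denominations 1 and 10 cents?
Coefficient of x^70 in 1/(1-x^1) · 1/(1-x^10). Use j coins of 10 for j = 0..⌊70/10⌋ = 7, the rest in 1s: 7 + 1 = 8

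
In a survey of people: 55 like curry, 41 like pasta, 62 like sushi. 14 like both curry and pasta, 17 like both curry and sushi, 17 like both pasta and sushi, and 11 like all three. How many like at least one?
|A∪B∪C| = 55+41+62-14-17-17+11 = 121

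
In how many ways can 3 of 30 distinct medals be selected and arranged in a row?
P(30,3) = 30!/(30-3)! = 24360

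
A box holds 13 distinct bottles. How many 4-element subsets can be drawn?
C(13,4) = 13!/(4!×9!) = 715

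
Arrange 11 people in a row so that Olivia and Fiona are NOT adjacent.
Total - adjacent = 11! - (11-1)!×2 = 39916800 - 7257600 = 32659200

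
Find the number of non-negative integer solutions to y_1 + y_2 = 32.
C(32+2-1, 2-1) = C(33, 1) = 33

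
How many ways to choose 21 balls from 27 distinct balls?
C(27,21) = 27!/(21!×6!) = 296010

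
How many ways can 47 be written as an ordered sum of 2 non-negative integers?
C(47+2-1, 2-1) = C(48, 1) = 48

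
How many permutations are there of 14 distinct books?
14! = 87178291200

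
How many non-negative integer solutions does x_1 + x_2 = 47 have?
C(47+2-1, 2-1) = C(48, 1) = 48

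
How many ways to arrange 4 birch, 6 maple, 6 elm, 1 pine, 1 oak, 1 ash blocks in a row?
19! / (4! × 6! × 6! × 1! × 1! × 1!) = 9777287520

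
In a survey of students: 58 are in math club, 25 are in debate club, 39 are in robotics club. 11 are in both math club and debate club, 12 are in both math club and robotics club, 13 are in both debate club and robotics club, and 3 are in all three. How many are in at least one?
|A∪B∪C| = 58+25+39-11-12-13+3 = 89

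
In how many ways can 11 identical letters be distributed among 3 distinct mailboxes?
C(11+3-1, 3-1) = C(13, 2) = 78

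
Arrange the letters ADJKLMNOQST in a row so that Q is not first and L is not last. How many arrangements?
By inclusion-exclusion: 11! - 2×(11-1)! + (11-2)! = 39916800 - 7257600 + 362880 = 33022080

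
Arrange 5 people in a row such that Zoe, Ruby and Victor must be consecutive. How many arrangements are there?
Treat the 3 as one block: (5-3+1)! × 3! = 6 × 6 = 36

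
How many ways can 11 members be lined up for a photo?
11! = 39916800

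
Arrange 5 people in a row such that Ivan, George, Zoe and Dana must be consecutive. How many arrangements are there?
Treat the 4 as one block: (5-4+1)! × 4! = 2 × 24 = 48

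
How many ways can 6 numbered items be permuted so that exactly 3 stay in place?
Choose the 3 fixed points C(6,3) = 20, derange the rest: !3 = Σ_{j=0}^{3} (-1)^j·3!/j! = 6 - 6 + 3 - 1 = 2. Product = 20 × 2 = 40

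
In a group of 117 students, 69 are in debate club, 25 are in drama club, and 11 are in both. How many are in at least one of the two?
|A∪B| = |A| + |B| - |A∩B| = 69 + 25 - 11 = 83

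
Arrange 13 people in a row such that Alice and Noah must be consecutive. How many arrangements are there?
Treat the 2 as one block: (13-2+1)! × 2! = 479001600 × 2 = 958003200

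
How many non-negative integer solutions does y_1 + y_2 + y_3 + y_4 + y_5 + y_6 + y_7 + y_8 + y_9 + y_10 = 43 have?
C(43+10-1, 10-1) = C(52, 9) = 3679075400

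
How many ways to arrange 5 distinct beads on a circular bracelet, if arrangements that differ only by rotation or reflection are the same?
(5-1)!/2 = 24/2 = 12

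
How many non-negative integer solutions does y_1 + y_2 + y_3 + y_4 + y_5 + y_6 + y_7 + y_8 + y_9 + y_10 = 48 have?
C(48+10-1, 10-1) = C(57, 9) = 8996462475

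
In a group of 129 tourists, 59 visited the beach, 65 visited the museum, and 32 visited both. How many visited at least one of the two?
|A∪B| = |A| + |B| - |A∩B| = 59 + 65 - 32 = 92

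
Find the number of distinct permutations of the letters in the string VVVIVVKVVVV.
11! / (1! × 1! × 9!) = 110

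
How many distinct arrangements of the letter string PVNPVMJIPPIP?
12! / (1! × 1! × 2! × 5! × 2! × 1!) = 997920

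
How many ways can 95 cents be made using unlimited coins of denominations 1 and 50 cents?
Coefficient of x^95 in 1/(1-x^1) · 1/(1-x^50). Use j coins of 50 for j = 0..⌊95/50⌋ = 1, the rest in 1s: 1 + 1 = 2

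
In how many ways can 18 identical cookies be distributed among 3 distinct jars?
C(18+3-1, 3-1) = C(20, 2) = 190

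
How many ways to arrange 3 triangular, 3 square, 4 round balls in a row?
10! / (3! × 3! × 4!) = 4200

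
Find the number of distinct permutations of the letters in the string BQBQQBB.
7! / (3! × 4!) = 35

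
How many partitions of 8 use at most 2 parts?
By conjugation, equals partitions of 8 into parts ≤ 2. Let r_j(i) = number of partitions of i into parts ≤ j, for i = 0..8. r_1(i) = 1 for all i; r_j(i) = r_{j-1}(i) + r_j(i-j). Rows j = 2..2: ≤2: 1 1 2 2 3 3 4 4 5. r_2(8) = 5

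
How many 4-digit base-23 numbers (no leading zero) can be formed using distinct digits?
First digit: 22 choices (nonzero). Then descending: 22 × 22 × 21 × 20 = 203280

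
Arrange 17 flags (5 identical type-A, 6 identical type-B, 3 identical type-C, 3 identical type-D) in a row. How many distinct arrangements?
17! / (5! × 6! × 3! × 3!) = 114354240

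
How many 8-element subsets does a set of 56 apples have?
C(56,8) = 56!/(8!×48!) = 1420494075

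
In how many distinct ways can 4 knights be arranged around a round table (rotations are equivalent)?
Circular: fix one position, arrange the rest. (4-1)! = 6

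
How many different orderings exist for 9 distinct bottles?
9! = 362880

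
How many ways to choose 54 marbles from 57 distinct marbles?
C(57,54) = 57!/(54!×3!) = 29260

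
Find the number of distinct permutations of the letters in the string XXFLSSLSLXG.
11! / (3! × 3! × 1! × 3! × 1!) = 184800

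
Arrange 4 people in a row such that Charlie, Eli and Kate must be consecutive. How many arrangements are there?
Treat the 3 as one block: (4-3+1)! × 3! = 2 × 6 = 12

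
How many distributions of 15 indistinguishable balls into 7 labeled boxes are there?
C(15+7-1, 7-1) = C(21, 6) = 54264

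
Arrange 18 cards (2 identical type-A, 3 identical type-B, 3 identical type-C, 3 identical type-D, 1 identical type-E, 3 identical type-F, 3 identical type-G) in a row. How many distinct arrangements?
18! / (2! × 3! × 3! × 3! × 1! × 3! × 3!) = 411675264000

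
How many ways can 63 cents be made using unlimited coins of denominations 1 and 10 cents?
Coefficient of x^63 in 1/(1-x^1) · 1/(1-x^10). Use j coins of 10 for j = 0..⌊63/10⌋ = 6, the rest in 1s: 6 + 1 = 7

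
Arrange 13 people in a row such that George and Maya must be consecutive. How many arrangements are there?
Treat the 2 as one block: (13-2+1)! × 2! = 479001600 × 2 = 958003200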